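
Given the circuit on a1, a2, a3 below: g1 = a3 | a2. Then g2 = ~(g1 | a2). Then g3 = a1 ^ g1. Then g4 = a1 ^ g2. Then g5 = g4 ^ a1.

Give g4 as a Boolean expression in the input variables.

g1 = a3 | a2
g2 = ~(g1 | a2) = ~((a3 | a2) | a2)
g4 = a1 ^ g2 = a1 ^ (~((a3 | a2) | a2))

a1 ^ (~((a3 | a2) | a2))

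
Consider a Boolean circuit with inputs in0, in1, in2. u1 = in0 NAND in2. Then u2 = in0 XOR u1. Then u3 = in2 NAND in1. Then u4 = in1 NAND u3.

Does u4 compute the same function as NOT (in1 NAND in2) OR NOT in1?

u3 = in2 NAND in1
u4 = in1 NAND u3 = in1 NAND (in2 NAND in1)
At in0=0, in1=1, in2=0: circuit gives 0, formula gives 0.
At in0=0, in1=0, in2=0: circuit gives 1, formula gives 1.
Agrees on all 8 inputs.

Yes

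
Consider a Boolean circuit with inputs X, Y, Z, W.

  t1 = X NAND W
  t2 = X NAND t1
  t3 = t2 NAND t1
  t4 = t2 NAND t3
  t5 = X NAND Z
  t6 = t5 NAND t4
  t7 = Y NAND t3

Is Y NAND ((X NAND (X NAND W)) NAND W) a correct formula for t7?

t1 = X NAND W
t2 = X NAND t1 = X NAND (X NAND W)
t3 = t2 NAND t1 = (X NAND (X NAND W)) NAND (X NAND W)
t7 = Y NAND t3 = Y NAND ((X NAND (X NAND W)) NAND (X NAND W))
At X=0, Y=1, Z=0, W=0: circuit gives 1, formula gives 0.

No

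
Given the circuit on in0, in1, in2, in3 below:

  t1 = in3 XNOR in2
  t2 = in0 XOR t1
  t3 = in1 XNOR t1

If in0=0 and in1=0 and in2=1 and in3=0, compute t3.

1

t1 = 0 XNOR 1 = 0
t3 = 0 XNOR 0 = 1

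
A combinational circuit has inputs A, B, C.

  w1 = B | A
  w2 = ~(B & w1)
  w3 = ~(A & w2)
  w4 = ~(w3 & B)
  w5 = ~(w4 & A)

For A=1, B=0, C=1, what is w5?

w1 = 0 | 1 = 1
w2 = ~(0 & 1) = 1
w3 = ~(1 & 1) = 0
w4 = ~(0 & 0) = 1
w5 = ~(1 & 1) = 0

0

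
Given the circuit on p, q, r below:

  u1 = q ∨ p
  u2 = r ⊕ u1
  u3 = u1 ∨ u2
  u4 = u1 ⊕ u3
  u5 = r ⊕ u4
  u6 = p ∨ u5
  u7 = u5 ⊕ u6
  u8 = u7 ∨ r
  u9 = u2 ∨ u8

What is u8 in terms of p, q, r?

u1 = q ∨ p
u2 = r ⊕ u1 = r ⊕ (q ∨ p)
u3 = u1 ∨ u2 = (q ∨ p) ∨ (r ⊕ (q ∨ p))
u4 = u1 ⊕ u3 = (q ∨ p) ⊕ ((q ∨ p) ∨ (r ⊕ (q ∨ p)))
u5 = r ⊕ u4 = r ⊕ ((q ∨ p) ⊕ ((q ∨ p) ∨ (r ⊕ (q ∨ p))))
u6 = p ∨ u5 = p ∨ (r ⊕ ((q ∨ p) ⊕ ((q ∨ p) ∨ (r ⊕ (q ∨ p)))))
u7 = u5 ⊕ u6 = (r ⊕ ((q ∨ p) ⊕ ((q ∨ p) ∨ (r ⊕ (q ∨ p))))) ⊕ (p ∨ (r ⊕ ((q ∨ p) ⊕ ((q ∨ p) ∨ (r ⊕ (q ∨ p))))))
u8 = u7 ∨ r = ((r ⊕ ((q ∨ p) ⊕ ((q ∨ p) ∨ (r ⊕ (q ∨ p))))) ⊕ (p ∨ (r ⊕ ((q ∨ p) ⊕ ((q ∨ p) ∨ (r ⊕ (q ∨ p))))))) ∨ r

((r ⊕ ((q ∨ p) ⊕ ((q ∨ p) ∨ (r ⊕ (q ∨ p))))) ⊕ (p ∨ (r ⊕ ((q ∨ p) ⊕ ((q ∨ p) ∨ (r ⊕ (q ∨ p))))))) ∨ r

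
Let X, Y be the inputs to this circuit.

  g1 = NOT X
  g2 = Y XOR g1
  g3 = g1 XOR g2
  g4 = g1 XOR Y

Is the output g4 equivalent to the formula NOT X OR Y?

No

g1 = NOT X
g4 = g1 XOR Y = NOT X XOR Y
At X=0, Y=1: circuit gives 0, formula gives 1.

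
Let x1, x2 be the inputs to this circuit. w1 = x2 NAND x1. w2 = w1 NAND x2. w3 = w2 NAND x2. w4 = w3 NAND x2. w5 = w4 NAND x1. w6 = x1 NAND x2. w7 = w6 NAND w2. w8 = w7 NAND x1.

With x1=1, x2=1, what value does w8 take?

w1 = 1 NAND 1 = 0
w2 = 0 NAND 1 = 1
w6 = 1 NAND 1 = 0
w7 = 0 NAND 1 = 1
w8 = 1 NAND 1 = 0

0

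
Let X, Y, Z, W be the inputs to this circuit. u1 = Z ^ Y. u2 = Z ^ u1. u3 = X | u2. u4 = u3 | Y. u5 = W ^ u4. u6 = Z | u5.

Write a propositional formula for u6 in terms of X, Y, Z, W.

Z | (W ^ ((X | (Z ^ (Z ^ Y))) | Y))

u1 = Z ^ Y
u2 = Z ^ u1 = Z ^ (Z ^ Y)
u3 = X | u2 = X | (Z ^ (Z ^ Y))
u4 = u3 | Y = (X | (Z ^ (Z ^ Y))) | Y
u5 = W ^ u4 = W ^ ((X | (Z ^ (Z ^ Y))) | Y)
u6 = Z | u5 = Z | (W ^ ((X | (Z ^ (Z ^ Y))) | Y))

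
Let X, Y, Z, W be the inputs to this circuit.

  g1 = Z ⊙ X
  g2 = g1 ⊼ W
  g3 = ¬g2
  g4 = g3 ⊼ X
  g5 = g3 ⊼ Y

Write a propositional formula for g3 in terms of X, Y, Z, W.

¬((Z ⊙ X) ⊼ W)

g1 = Z ⊙ X
g2 = g1 ⊼ W = (Z ⊙ X) ⊼ W
g3 = ¬g2 = ¬((Z ⊙ X) ⊼ W)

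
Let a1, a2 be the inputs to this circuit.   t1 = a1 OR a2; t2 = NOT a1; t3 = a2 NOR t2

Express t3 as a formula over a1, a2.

t2 = NOT a1
t3 = a2 NOR t2 = a2 NOR NOT a1

a2 NOR NOT a1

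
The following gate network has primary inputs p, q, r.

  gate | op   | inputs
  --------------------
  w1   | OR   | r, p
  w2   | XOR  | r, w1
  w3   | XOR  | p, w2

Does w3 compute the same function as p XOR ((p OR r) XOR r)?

w1 = r OR p
w2 = r XOR w1 = r XOR (r OR p)
w3 = p XOR w2 = p XOR (r XOR (r OR p))
At p=0, q=0, r=0: circuit gives 0, formula gives 0.
At p=1, q=0, r=1: circuit gives 1, formula gives 1.
Agrees on all 8 inputs.

Yes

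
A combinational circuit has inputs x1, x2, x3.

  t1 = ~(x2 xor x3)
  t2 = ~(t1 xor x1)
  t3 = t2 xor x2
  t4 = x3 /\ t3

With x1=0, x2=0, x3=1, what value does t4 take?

1

t1 = ~(0 xor 1) = 0
t2 = ~(0 xor 0) = 1
t3 = 1 xor 0 = 1
t4 = 1 /\ 1 = 1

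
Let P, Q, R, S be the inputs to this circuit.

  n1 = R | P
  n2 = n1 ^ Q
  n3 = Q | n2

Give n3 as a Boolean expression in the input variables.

Q | ((R | P) ^ Q)

n1 = R | P
n2 = n1 ^ Q = (R | P) ^ Q
n3 = Q | n2 = Q | ((R | P) ^ Q)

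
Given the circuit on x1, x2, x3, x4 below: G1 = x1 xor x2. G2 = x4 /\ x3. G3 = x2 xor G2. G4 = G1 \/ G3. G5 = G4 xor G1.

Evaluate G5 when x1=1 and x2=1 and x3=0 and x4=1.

G1 = 1 xor 1 = 0
G2 = 1 /\ 0 = 0
G3 = 1 xor 0 = 1
G4 = 0 \/ 1 = 1
G5 = 1 xor 0 = 1

1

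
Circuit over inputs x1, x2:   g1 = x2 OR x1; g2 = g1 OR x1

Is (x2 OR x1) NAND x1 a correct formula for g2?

g1 = x2 OR x1
g2 = g1 OR x1 = (x2 OR x1) OR x1
At x1=0, x2=0: circuit gives 0, formula gives 1.

No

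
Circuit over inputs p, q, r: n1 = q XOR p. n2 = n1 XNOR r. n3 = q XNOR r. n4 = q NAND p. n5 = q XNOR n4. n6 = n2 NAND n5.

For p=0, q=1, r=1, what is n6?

0

n1 = 1 XOR 0 = 1
n2 = 1 XNOR 1 = 1
n4 = 1 NAND 0 = 1
n5 = 1 XNOR 1 = 1
n6 = 1 NAND 1 = 0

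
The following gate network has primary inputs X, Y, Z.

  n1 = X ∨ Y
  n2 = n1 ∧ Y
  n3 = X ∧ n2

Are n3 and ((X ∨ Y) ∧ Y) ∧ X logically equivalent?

Yes

n1 = X ∨ Y
n2 = n1 ∧ Y = (X ∨ Y) ∧ Y
n3 = X ∧ n2 = X ∧ ((X ∨ Y) ∧ Y)
At X=0, Y=0, Z=0: circuit gives 0, formula gives 0.
At X=1, Y=1, Z=0: circuit gives 1, formula gives 1.
Agrees on all 8 inputs.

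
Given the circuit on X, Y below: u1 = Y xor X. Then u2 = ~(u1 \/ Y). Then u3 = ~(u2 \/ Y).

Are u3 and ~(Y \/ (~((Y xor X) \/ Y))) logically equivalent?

Yes

u1 = Y xor X
u2 = ~(u1 \/ Y) = ~((Y xor X) \/ Y)
u3 = ~(u2 \/ Y) = ~((~((Y xor X) \/ Y)) \/ Y)
At X=0, Y=0: circuit gives 0, formula gives 0.
At X=1, Y=0: circuit gives 1, formula gives 1.
Agrees on all 4 inputs.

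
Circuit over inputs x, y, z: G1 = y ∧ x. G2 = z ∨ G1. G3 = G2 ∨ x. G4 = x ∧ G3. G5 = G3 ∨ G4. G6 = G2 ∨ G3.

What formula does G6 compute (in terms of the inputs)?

(z ∨ (y ∧ x)) ∨ ((z ∨ (y ∧ x)) ∨ x)

G1 = y ∧ x
G2 = z ∨ G1 = z ∨ (y ∧ x)
G3 = G2 ∨ x = (z ∨ (y ∧ x)) ∨ x
G6 = G2 ∨ G3 = (z ∨ (y ∧ x)) ∨ ((z ∨ (y ∧ x)) ∨ x)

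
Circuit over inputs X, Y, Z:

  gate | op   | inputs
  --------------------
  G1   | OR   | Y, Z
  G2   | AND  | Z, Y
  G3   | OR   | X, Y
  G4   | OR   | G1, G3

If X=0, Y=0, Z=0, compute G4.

G1 = 0 OR 0 = 0
G3 = 0 OR 0 = 0
G4 = 0 OR 0 = 0

0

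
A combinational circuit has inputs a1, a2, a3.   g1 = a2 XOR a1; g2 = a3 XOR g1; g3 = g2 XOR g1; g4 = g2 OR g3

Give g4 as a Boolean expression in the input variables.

(a3 XOR (a2 XOR a1)) OR ((a3 XOR (a2 XOR a1)) XOR (a2 XOR a1))

g1 = a2 XOR a1
g2 = a3 XOR g1 = a3 XOR (a2 XOR a1)
g3 = g2 XOR g1 = (a3 XOR (a2 XOR a1)) XOR (a2 XOR a1)
g4 = g2 OR g3 = (a3 XOR (a2 XOR a1)) OR ((a3 XOR (a2 XOR a1)) XOR (a2 XOR a1))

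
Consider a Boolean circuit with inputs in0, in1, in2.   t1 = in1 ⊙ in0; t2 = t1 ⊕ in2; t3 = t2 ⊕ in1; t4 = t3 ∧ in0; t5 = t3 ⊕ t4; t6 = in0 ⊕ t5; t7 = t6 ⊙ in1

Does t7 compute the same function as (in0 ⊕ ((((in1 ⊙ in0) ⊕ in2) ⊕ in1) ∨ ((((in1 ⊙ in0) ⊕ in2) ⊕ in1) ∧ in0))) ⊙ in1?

No

t1 = in1 ⊙ in0
t2 = t1 ⊕ in2 = (in1 ⊙ in0) ⊕ in2
t3 = t2 ⊕ in1 = ((in1 ⊙ in0) ⊕ in2) ⊕ in1
t4 = t3 ∧ in0 = (((in1 ⊙ in0) ⊕ in2) ⊕ in1) ∧ in0
t5 = t3 ⊕ t4 = (((in1 ⊙ in0) ⊕ in2) ⊕ in1) ⊕ ((((in1 ⊙ in0) ⊕ in2) ⊕ in1) ∧ in0)
t6 = in0 ⊕ t5 = in0 ⊕ ((((in1 ⊙ in0) ⊕ in2) ⊕ in1) ⊕ ((((in1 ⊙ in0) ⊕ in2) ⊕ in1) ∧ in0))
t7 = t6 ⊙ in1 = (in0 ⊕ ((((in1 ⊙ in0) ⊕ in2) ⊕ in1) ⊕ ((((in1 ⊙ in0) ⊕ in2) ⊕ in1) ∧ in0))) ⊙ in1
At in0=1, in1=0, in2=1: circuit gives 0, formula gives 1.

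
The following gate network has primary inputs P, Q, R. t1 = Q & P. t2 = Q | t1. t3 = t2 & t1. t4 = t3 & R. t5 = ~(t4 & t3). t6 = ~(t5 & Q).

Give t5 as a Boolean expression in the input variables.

t1 = Q & P
t2 = Q | t1 = Q | (Q & P)
t3 = t2 & t1 = (Q | (Q & P)) & (Q & P)
t4 = t3 & R = ((Q | (Q & P)) & (Q & P)) & R
t5 = ~(t4 & t3) = ~((((Q | (Q & P)) & (Q & P)) & R) & ((Q | (Q & P)) & (Q & P)))

~((((Q | (Q & P)) & (Q & P)) & R) & ((Q | (Q & P)) & (Q & P)))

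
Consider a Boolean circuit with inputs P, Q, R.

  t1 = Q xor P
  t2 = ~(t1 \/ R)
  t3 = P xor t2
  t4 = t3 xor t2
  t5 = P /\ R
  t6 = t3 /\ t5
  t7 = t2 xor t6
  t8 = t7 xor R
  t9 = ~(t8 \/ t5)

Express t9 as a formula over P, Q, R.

t1 = Q xor P
t2 = ~(t1 \/ R) = ~((Q xor P) \/ R)
t3 = P xor t2 = P xor (~((Q xor P) \/ R))
t5 = P /\ R
t6 = t3 /\ t5 = (P xor (~((Q xor P) \/ R))) /\ (P /\ R)
t7 = t2 xor t6 = (~((Q xor P) \/ R)) xor ((P xor (~((Q xor P) \/ R))) /\ (P /\ R))
t8 = t7 xor R = ((~((Q xor P) \/ R)) xor ((P xor (~((Q xor P) \/ R))) /\ (P /\ R))) xor R
t9 = ~(t8 \/ t5) = ~((((~((Q xor P) \/ R)) xor ((P xor (~((Q xor P) \/ R))) /\ (P /\ R))) xor R) \/ (P /\ R))

~((((~((Q xor P) \/ R)) xor ((P xor (~((Q xor P) \/ R))) /\ (P /\ R))) xor R) \/ (P /\ R))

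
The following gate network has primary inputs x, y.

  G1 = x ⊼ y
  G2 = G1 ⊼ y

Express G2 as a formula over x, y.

G1 = x ⊼ y
G2 = G1 ⊼ y = (x ⊼ y) ⊼ y

(x ⊼ y) ⊼ y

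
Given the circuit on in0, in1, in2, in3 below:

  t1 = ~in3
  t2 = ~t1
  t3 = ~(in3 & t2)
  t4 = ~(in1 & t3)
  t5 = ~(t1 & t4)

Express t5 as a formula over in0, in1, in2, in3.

t1 = ~in3
t2 = ~t1 = ~~in3
t3 = ~(in3 & t2) = ~(in3 & ~~in3)
t4 = ~(in1 & t3) = ~(in1 & (~(in3 & ~~in3)))
t5 = ~(t1 & t4) = ~(~in3 & (~(in1 & (~(in3 & ~~in3)))))

~(~in3 & (~(in1 & (~(in3 & ~~in3)))))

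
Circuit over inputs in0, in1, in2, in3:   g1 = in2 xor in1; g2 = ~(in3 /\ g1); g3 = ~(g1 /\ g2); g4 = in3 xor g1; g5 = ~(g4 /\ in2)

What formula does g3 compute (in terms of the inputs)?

g1 = in2 xor in1
g2 = ~(in3 /\ g1) = ~(in3 /\ (in2 xor in1))
g3 = ~(g1 /\ g2) = ~((in2 xor in1) /\ (~(in3 /\ (in2 xor in1))))

~((in2 xor in1) /\ (~(in3 /\ (in2 xor in1))))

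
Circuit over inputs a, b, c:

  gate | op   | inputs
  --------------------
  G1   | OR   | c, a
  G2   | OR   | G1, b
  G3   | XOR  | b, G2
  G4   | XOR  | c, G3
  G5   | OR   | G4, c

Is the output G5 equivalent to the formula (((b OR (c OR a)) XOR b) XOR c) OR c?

G1 = c OR a
G2 = G1 OR b = (c OR a) OR b
G3 = b XOR G2 = b XOR ((c OR a) OR b)
G4 = c XOR G3 = c XOR (b XOR ((c OR a) OR b))
G5 = G4 OR c = (c XOR (b XOR ((c OR a) OR b))) OR c
At a=0, b=0, c=0: circuit gives 0, formula gives 0.
At a=0, b=0, c=1: circuit gives 1, formula gives 1.
Agrees on all 8 inputs.

Yes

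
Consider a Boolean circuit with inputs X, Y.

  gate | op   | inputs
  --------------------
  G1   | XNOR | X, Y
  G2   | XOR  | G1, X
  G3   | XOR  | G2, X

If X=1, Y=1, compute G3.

G1 = 1 XNOR 1 = 1
G2 = 1 XOR 1 = 0
G3 = 0 XOR 1 = 1

1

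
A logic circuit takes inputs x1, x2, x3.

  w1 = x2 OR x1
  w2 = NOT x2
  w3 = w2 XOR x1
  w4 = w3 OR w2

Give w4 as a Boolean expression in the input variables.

w2 = NOT x2
w3 = w2 XOR x1 = NOT x2 XOR x1
w4 = w3 OR w2 = (NOT x2 XOR x1) OR NOT x2

(NOT x2 XOR x1) OR NOT x2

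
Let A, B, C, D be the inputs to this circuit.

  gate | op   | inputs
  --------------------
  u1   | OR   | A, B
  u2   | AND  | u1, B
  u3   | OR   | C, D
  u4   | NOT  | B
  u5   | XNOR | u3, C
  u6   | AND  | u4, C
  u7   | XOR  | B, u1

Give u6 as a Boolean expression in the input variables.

NOT B AND C

u4 = NOT B
u6 = u4 AND C = NOT B AND C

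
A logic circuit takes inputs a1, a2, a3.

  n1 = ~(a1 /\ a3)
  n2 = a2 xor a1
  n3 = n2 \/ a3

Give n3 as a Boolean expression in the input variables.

(a2 xor a1) \/ a3

n2 = a2 xor a1
n3 = n2 \/ a3 = (a2 xor a1) \/ a3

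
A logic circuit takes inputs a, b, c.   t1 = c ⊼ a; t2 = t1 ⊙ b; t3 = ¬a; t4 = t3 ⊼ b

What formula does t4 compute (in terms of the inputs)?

t3 = ¬a
t4 = t3 ⊼ b = ¬a ⊼ b

¬a ⊼ b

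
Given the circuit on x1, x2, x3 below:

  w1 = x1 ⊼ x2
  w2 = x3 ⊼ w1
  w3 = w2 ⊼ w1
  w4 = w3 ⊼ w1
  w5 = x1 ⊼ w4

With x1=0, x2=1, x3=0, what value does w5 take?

1

w1 = 0 ⊼ 1 = 1
w2 = 0 ⊼ 1 = 1
w3 = 1 ⊼ 1 = 0
w4 = 0 ⊼ 1 = 1
w5 = 0 ⊼ 1 = 1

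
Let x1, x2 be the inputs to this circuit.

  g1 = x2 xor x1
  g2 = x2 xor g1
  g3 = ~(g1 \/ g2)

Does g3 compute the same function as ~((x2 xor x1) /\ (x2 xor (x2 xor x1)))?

g1 = x2 xor x1
g2 = x2 xor g1 = x2 xor (x2 xor x1)
g3 = ~(g1 \/ g2) = ~((x2 xor x1) \/ (x2 xor (x2 xor x1)))
At x1=0, x2=1: circuit gives 0, formula gives 1.

No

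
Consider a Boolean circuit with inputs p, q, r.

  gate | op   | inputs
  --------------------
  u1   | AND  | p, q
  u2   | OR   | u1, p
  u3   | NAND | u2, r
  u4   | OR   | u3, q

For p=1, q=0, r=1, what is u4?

u1 = 1 AND 0 = 0
u2 = 0 OR 1 = 1
u3 = 1 NAND 1 = 0
u4 = 0 OR 0 = 0

0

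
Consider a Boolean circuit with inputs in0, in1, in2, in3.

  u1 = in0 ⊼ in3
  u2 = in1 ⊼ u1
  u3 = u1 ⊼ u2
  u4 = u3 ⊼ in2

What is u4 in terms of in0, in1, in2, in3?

u1 = in0 ⊼ in3
u2 = in1 ⊼ u1 = in1 ⊼ (in0 ⊼ in3)
u3 = u1 ⊼ u2 = (in0 ⊼ in3) ⊼ (in1 ⊼ (in0 ⊼ in3))
u4 = u3 ⊼ in2 = ((in0 ⊼ in3) ⊼ (in1 ⊼ (in0 ⊼ in3))) ⊼ in2

((in0 ⊼ in3) ⊼ (in1 ⊼ (in0 ⊼ in3))) ⊼ in2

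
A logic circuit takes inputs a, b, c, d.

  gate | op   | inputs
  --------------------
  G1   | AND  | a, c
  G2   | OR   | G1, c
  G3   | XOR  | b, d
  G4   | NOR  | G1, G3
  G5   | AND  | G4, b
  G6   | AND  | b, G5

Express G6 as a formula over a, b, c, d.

G1 = a AND c
G3 = b XOR d
G4 = G1 NOR G3 = (a AND c) NOR (b XOR d)
G5 = G4 AND b = ((a AND c) NOR (b XOR d)) AND b
G6 = b AND G5 = b AND (((a AND c) NOR (b XOR d)) AND b)

b AND (((a AND c) NOR (b XOR d)) AND b)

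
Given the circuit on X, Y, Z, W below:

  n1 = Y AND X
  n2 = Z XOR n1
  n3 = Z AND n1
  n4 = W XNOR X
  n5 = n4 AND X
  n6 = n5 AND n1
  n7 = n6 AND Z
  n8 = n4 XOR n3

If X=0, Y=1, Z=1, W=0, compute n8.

n1 = 1 AND 0 = 0
n3 = 1 AND 0 = 0
n4 = 0 XNOR 0 = 1
n8 = 1 XOR 0 = 1

1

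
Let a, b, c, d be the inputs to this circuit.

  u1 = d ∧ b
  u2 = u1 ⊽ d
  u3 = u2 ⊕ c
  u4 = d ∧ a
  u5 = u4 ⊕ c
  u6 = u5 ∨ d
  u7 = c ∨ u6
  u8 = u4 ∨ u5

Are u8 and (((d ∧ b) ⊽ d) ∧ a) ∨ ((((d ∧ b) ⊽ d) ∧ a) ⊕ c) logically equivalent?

u4 = d ∧ a
u5 = u4 ⊕ c = (d ∧ a) ⊕ c
u8 = u4 ∨ u5 = (d ∧ a) ∨ ((d ∧ a) ⊕ c)
At a=1, b=0, c=0, d=0: circuit gives 0, formula gives 1.

No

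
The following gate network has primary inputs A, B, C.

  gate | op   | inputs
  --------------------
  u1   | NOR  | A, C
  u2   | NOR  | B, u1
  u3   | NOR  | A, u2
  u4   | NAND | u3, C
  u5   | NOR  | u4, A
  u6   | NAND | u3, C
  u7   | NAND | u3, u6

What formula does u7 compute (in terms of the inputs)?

u1 = A NOR C
u2 = B NOR u1 = B NOR (A NOR C)
u3 = A NOR u2 = A NOR (B NOR (A NOR C))
u6 = u3 NAND C = (A NOR (B NOR (A NOR C))) NAND C
u7 = u3 NAND u6 = (A NOR (B NOR (A NOR C))) NAND ((A NOR (B NOR (A NOR C))) NAND C)

(A NOR (B NOR (A NOR C))) NAND ((A NOR (B NOR (A NOR C))) NAND C)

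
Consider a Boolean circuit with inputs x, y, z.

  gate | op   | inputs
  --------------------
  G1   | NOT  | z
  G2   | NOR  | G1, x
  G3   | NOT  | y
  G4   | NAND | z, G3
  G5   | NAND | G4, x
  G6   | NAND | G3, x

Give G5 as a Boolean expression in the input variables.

G3 = NOT y
G4 = z NAND G3 = z NAND NOT y
G5 = G4 NAND x = (z NAND NOT y) NAND x

(z NAND NOT y) NAND x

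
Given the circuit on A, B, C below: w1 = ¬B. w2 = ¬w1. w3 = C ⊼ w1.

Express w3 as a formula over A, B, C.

C ⊼ ¬B

w1 = ¬B
w3 = C ⊼ w1 = C ⊼ ¬B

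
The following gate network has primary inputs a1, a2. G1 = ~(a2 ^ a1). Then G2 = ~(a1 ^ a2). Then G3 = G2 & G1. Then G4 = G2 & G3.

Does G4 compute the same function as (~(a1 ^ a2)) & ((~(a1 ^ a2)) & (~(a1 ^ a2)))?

G1 = ~(a2 ^ a1)
G2 = ~(a1 ^ a2)
G3 = G2 & G1 = (~(a1 ^ a2)) & (~(a2 ^ a1))
G4 = G2 & G3 = (~(a1 ^ a2)) & ((~(a1 ^ a2)) & (~(a2 ^ a1)))
At a1=0, a2=1: circuit gives 0, formula gives 0.
At a1=0, a2=0: circuit gives 1, formula gives 1.
Agrees on all 4 inputs.

Yes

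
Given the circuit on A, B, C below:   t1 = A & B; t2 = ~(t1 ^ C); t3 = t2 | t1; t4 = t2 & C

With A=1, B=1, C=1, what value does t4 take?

t1 = 1 & 1 = 1
t2 = ~(1 ^ 1) = 1
t4 = 1 & 1 = 1

1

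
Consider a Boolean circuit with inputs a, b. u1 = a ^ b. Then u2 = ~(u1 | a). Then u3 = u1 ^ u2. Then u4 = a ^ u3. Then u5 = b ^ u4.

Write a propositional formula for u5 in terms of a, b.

b ^ (a ^ ((a ^ b) ^ (~((a ^ b) | a))))

u1 = a ^ b
u2 = ~(u1 | a) = ~((a ^ b) | a)
u3 = u1 ^ u2 = (a ^ b) ^ (~((a ^ b) | a))
u4 = a ^ u3 = a ^ ((a ^ b) ^ (~((a ^ b) | a)))
u5 = b ^ u4 = b ^ (a ^ ((a ^ b) ^ (~((a ^ b) | a))))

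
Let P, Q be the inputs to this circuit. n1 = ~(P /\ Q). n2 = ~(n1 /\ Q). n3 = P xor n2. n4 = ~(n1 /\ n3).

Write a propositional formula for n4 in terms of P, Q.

n1 = ~(P /\ Q)
n2 = ~(n1 /\ Q) = ~((~(P /\ Q)) /\ Q)
n3 = P xor n2 = P xor (~((~(P /\ Q)) /\ Q))
n4 = ~(n1 /\ n3) = ~((~(P /\ Q)) /\ (P xor (~((~(P /\ Q)) /\ Q))))

~((~(P /\ Q)) /\ (P xor (~((~(P /\ Q)) /\ Q))))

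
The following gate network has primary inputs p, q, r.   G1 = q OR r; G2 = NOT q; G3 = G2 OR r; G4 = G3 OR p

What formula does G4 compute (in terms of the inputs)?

G2 = NOT q
G3 = G2 OR r = NOT q OR r
G4 = G3 OR p = (NOT q OR r) OR p

(NOT q OR r) OR p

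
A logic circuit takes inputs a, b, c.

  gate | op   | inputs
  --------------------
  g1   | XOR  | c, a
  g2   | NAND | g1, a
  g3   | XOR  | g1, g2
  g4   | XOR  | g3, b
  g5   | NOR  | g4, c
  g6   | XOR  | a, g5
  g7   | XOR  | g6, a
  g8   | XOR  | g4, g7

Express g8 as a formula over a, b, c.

g1 = c XOR a
g2 = g1 NAND a = (c XOR a) NAND a
g3 = g1 XOR g2 = (c XOR a) XOR ((c XOR a) NAND a)
g4 = g3 XOR b = ((c XOR a) XOR ((c XOR a) NAND a)) XOR b
g5 = g4 NOR c = (((c XOR a) XOR ((c XOR a) NAND a)) XOR b) NOR c
g6 = a XOR g5 = a XOR ((((c XOR a) XOR ((c XOR a) NAND a)) XOR b) NOR c)
g7 = g6 XOR a = (a XOR ((((c XOR a) XOR ((c XOR a) NAND a)) XOR b) NOR c)) XOR a
g8 = g4 XOR g7 = (((c XOR a) XOR ((c XOR a) NAND a)) XOR b) XOR ((a XOR ((((c XOR a) XOR ((c XOR a) NAND a)) XOR b) NOR c)) XOR a)

(((c XOR a) XOR ((c XOR a) NAND a)) XOR b) XOR ((a XOR ((((c XOR a) XOR ((c XOR a) NAND a)) XOR b) NOR c)) XOR a)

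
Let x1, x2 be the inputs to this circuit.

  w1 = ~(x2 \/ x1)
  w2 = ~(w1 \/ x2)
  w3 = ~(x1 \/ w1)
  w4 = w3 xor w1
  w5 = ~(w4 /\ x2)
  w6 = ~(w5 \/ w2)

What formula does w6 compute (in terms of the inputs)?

~((~(((~(x1 \/ (~(x2 \/ x1)))) xor (~(x2 \/ x1))) /\ x2)) \/ (~((~(x2 \/ x1)) \/ x2)))

w1 = ~(x2 \/ x1)
w2 = ~(w1 \/ x2) = ~((~(x2 \/ x1)) \/ x2)
w3 = ~(x1 \/ w1) = ~(x1 \/ (~(x2 \/ x1)))
w4 = w3 xor w1 = (~(x1 \/ (~(x2 \/ x1)))) xor (~(x2 \/ x1))
w5 = ~(w4 /\ x2) = ~(((~(x1 \/ (~(x2 \/ x1)))) xor (~(x2 \/ x1))) /\ x2)
w6 = ~(w5 \/ w2) = ~((~(((~(x1 \/ (~(x2 \/ x1)))) xor (~(x2 \/ x1))) /\ x2)) \/ (~((~(x2 \/ x1)) \/ x2)))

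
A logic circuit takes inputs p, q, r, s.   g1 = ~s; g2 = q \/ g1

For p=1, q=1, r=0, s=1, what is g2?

1

g1 = ~1 = 0
g2 = 1 \/ 0 = 1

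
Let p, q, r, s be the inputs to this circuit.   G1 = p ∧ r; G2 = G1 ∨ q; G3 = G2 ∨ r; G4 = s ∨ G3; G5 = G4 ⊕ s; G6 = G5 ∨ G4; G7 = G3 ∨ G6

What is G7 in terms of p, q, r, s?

(((p ∧ r) ∨ q) ∨ r) ∨ (((s ∨ (((p ∧ r) ∨ q) ∨ r)) ⊕ s) ∨ (s ∨ (((p ∧ r) ∨ q) ∨ r)))

G1 = p ∧ r
G2 = G1 ∨ q = (p ∧ r) ∨ q
G3 = G2 ∨ r = ((p ∧ r) ∨ q) ∨ r
G4 = s ∨ G3 = s ∨ (((p ∧ r) ∨ q) ∨ r)
G5 = G4 ⊕ s = (s ∨ (((p ∧ r) ∨ q) ∨ r)) ⊕ s
G6 = G5 ∨ G4 = ((s ∨ (((p ∧ r) ∨ q) ∨ r)) ⊕ s) ∨ (s ∨ (((p ∧ r) ∨ q) ∨ r))
G7 = G3 ∨ G6 = (((p ∧ r) ∨ q) ∨ r) ∨ (((s ∨ (((p ∧ r) ∨ q) ∨ r)) ⊕ s) ∨ (s ∨ (((p ∧ r) ∨ q) ∨ r)))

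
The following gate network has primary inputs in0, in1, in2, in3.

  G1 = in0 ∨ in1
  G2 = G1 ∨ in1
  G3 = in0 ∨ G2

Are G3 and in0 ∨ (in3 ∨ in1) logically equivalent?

No

G1 = in0 ∨ in1
G2 = G1 ∨ in1 = (in0 ∨ in1) ∨ in1
G3 = in0 ∨ G2 = in0 ∨ ((in0 ∨ in1) ∨ in1)
At in0=0, in1=0, in2=0, in3=1: circuit gives 0, formula gives 1.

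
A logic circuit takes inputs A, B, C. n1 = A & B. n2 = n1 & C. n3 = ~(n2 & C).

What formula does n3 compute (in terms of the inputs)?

~(((A & B) & C) & C)

n1 = A & B
n2 = n1 & C = (A & B) & C
n3 = ~(n2 & C) = ~(((A & B) & C) & C)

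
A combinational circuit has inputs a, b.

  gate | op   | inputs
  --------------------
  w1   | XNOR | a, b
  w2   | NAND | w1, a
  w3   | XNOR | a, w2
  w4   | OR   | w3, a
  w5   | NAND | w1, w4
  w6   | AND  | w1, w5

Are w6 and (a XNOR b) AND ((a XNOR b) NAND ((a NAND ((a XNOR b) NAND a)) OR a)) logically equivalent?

w1 = a XNOR b
w2 = w1 NAND a = (a XNOR b) NAND a
w3 = a XNOR w2 = a XNOR ((a XNOR b) NAND a)
w4 = w3 OR a = (a XNOR ((a XNOR b) NAND a)) OR a
w5 = w1 NAND w4 = (a XNOR b) NAND ((a XNOR ((a XNOR b) NAND a)) OR a)
w6 = w1 AND w5 = (a XNOR b) AND ((a XNOR b) NAND ((a XNOR ((a XNOR b) NAND a)) OR a))
At a=0, b=0: circuit gives 1, formula gives 0.

No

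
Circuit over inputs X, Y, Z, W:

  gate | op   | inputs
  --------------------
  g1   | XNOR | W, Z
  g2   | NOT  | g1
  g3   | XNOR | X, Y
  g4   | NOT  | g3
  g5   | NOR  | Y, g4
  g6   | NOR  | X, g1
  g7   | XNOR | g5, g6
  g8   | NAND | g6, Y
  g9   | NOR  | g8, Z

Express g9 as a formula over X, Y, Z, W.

((X NOR (W XNOR Z)) NAND Y) NOR Z

g1 = W XNOR Z
g6 = X NOR g1 = X NOR (W XNOR Z)
g8 = g6 NAND Y = (X NOR (W XNOR Z)) NAND Y
g9 = g8 NOR Z = ((X NOR (W XNOR Z)) NAND Y) NOR Z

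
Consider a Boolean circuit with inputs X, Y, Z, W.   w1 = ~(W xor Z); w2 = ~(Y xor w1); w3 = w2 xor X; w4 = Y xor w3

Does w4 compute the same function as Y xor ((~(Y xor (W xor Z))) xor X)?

No

w1 = ~(W xor Z)
w2 = ~(Y xor w1) = ~(Y xor (~(W xor Z)))
w3 = w2 xor X = (~(Y xor (~(W xor Z)))) xor X
w4 = Y xor w3 = Y xor ((~(Y xor (~(W xor Z)))) xor X)
At X=0, Y=0, Z=0, W=0: circuit gives 0, formula gives 1.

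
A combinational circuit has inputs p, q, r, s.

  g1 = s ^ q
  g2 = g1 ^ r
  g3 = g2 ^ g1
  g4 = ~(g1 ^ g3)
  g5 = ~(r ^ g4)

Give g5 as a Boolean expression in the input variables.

g1 = s ^ q
g2 = g1 ^ r = (s ^ q) ^ r
g3 = g2 ^ g1 = ((s ^ q) ^ r) ^ (s ^ q)
g4 = ~(g1 ^ g3) = ~((s ^ q) ^ (((s ^ q) ^ r) ^ (s ^ q)))
g5 = ~(r ^ g4) = ~(r ^ (~((s ^ q) ^ (((s ^ q) ^ r) ^ (s ^ q)))))

~(r ^ (~((s ^ q) ^ (((s ^ q) ^ r) ^ (s ^ q)))))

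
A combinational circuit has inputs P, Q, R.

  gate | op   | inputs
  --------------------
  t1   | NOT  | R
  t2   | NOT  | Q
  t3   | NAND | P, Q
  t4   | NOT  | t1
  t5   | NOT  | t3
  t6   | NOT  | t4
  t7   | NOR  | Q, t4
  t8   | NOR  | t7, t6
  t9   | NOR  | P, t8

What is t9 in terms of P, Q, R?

P NOR ((Q NOR NOT NOT R) NOR NOT NOT NOT R)

t1 = NOT R
t4 = NOT t1 = NOT NOT R
t6 = NOT t4 = NOT NOT NOT R
t7 = Q NOR t4 = Q NOR NOT NOT R
t8 = t7 NOR t6 = (Q NOR NOT NOT R) NOR NOT NOT NOT R
t9 = P NOR t8 = P NOR ((Q NOR NOT NOT R) NOR NOT NOT NOT R)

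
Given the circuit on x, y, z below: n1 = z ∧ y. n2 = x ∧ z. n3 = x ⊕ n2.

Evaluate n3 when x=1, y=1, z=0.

n2 = 1 ∧ 0 = 0
n3 = 1 ⊕ 0 = 1

1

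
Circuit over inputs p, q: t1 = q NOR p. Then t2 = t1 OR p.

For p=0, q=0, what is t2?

1

t1 = 0 NOR 0 = 1
t2 = 1 OR 0 = 1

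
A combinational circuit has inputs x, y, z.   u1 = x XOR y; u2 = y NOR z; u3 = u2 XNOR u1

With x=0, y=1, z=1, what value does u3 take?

u1 = 0 XOR 1 = 1
u2 = 1 NOR 1 = 0
u3 = 0 XNOR 1 = 0

0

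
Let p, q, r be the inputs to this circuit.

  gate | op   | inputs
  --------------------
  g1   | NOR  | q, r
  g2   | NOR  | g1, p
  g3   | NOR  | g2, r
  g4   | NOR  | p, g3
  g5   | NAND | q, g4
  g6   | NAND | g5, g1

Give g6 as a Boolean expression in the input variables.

g1 = q NOR r
g2 = g1 NOR p = (q NOR r) NOR p
g3 = g2 NOR r = ((q NOR r) NOR p) NOR r
g4 = p NOR g3 = p NOR (((q NOR r) NOR p) NOR r)
g5 = q NAND g4 = q NAND (p NOR (((q NOR r) NOR p) NOR r))
g6 = g5 NAND g1 = (q NAND (p NOR (((q NOR r) NOR p) NOR r))) NAND (q NOR r)

(q NAND (p NOR (((q NOR r) NOR p) NOR r))) NAND (q NOR r)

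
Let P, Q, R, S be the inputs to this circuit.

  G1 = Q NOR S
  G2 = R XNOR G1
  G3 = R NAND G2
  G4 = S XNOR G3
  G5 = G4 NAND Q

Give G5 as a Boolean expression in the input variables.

G1 = Q NOR S
G2 = R XNOR G1 = R XNOR (Q NOR S)
G3 = R NAND G2 = R NAND (R XNOR (Q NOR S))
G4 = S XNOR G3 = S XNOR (R NAND (R XNOR (Q NOR S)))
G5 = G4 NAND Q = (S XNOR (R NAND (R XNOR (Q NOR S)))) NAND Q

(S XNOR (R NAND (R XNOR (Q NOR S)))) NAND Q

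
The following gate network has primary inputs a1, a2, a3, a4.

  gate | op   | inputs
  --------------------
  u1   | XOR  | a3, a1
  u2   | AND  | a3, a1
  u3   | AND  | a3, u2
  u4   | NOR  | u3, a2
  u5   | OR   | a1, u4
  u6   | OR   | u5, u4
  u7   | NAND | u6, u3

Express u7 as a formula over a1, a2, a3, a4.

((a1 OR ((a3 AND (a3 AND a1)) NOR a2)) OR ((a3 AND (a3 AND a1)) NOR a2)) NAND (a3 AND (a3 AND a1))

u2 = a3 AND a1
u3 = a3 AND u2 = a3 AND (a3 AND a1)
u4 = u3 NOR a2 = (a3 AND (a3 AND a1)) NOR a2
u5 = a1 OR u4 = a1 OR ((a3 AND (a3 AND a1)) NOR a2)
u6 = u5 OR u4 = (a1 OR ((a3 AND (a3 AND a1)) NOR a2)) OR ((a3 AND (a3 AND a1)) NOR a2)
u7 = u6 NAND u3 = ((a1 OR ((a3 AND (a3 AND a1)) NOR a2)) OR ((a3 AND (a3 AND a1)) NOR a2)) NAND (a3 AND (a3 AND a1))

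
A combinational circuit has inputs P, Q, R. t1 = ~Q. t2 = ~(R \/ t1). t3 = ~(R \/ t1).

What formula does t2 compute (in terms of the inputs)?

~(R \/ ~Q)

t1 = ~Q
t2 = ~(R \/ t1) = ~(R \/ ~Q)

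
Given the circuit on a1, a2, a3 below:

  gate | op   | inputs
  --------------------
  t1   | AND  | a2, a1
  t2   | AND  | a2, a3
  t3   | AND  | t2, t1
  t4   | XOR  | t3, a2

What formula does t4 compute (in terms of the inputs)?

((a2 AND a3) AND (a2 AND a1)) XOR a2

t1 = a2 AND a1
t2 = a2 AND a3
t3 = t2 AND t1 = (a2 AND a3) AND (a2 AND a1)
t4 = t3 XOR a2 = ((a2 AND a3) AND (a2 AND a1)) XOR a2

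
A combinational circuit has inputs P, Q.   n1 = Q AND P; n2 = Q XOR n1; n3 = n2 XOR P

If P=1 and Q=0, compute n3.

1

n1 = 0 AND 1 = 0
n2 = 0 XOR 0 = 0
n3 = 0 XOR 1 = 1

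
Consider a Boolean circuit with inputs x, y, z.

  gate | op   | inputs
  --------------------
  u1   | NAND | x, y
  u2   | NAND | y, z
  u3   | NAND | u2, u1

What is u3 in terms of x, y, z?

(y NAND z) NAND (x NAND y)

u1 = x NAND y
u2 = y NAND z
u3 = u2 NAND u1 = (y NAND z) NAND (x NAND y)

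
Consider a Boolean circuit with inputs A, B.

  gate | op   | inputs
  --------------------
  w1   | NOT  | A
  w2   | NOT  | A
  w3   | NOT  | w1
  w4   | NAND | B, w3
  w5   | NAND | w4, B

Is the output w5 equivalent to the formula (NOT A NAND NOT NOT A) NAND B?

No

w1 = NOT A
w3 = NOT w1 = NOT NOT A
w4 = B NAND w3 = B NAND NOT NOT A
w5 = w4 NAND B = (B NAND NOT NOT A) NAND B
At A=1, B=1: circuit gives 1, formula gives 0.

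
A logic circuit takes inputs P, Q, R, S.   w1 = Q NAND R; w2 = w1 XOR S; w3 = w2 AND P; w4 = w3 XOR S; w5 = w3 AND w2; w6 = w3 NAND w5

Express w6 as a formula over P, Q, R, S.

(((Q NAND R) XOR S) AND P) NAND ((((Q NAND R) XOR S) AND P) AND ((Q NAND R) XOR S))

w1 = Q NAND R
w2 = w1 XOR S = (Q NAND R) XOR S
w3 = w2 AND P = ((Q NAND R) XOR S) AND P
w5 = w3 AND w2 = (((Q NAND R) XOR S) AND P) AND ((Q NAND R) XOR S)
w6 = w3 NAND w5 = (((Q NAND R) XOR S) AND P) NAND ((((Q NAND R) XOR S) AND P) AND ((Q NAND R) XOR S))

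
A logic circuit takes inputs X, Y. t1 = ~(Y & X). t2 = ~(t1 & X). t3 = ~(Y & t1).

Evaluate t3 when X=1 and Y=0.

t1 = ~(0 & 1) = 1
t3 = ~(0 & 1) = 1

1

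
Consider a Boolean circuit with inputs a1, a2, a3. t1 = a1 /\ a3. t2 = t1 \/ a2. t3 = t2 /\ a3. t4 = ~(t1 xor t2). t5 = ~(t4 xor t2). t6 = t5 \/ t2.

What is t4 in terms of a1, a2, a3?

~((a1 /\ a3) xor ((a1 /\ a3) \/ a2))

t1 = a1 /\ a3
t2 = t1 \/ a2 = (a1 /\ a3) \/ a2
t4 = ~(t1 xor t2) = ~((a1 /\ a3) xor ((a1 /\ a3) \/ a2))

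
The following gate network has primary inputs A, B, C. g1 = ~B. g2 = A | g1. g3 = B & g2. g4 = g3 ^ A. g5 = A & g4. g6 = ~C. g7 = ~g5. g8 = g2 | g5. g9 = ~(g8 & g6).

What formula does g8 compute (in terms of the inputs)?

(A | ~B) | (A & ((B & (A | ~B)) ^ A))

g1 = ~B
g2 = A | g1 = A | ~B
g3 = B & g2 = B & (A | ~B)
g4 = g3 ^ A = (B & (A | ~B)) ^ A
g5 = A & g4 = A & ((B & (A | ~B)) ^ A)
g8 = g2 | g5 = (A | ~B) | (A & ((B & (A | ~B)) ^ A))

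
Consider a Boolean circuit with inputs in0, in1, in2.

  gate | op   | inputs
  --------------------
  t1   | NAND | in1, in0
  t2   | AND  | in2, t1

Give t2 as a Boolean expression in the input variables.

t1 = in1 NAND in0
t2 = in2 AND t1 = in2 AND (in1 NAND in0)

in2 AND (in1 NAND in0)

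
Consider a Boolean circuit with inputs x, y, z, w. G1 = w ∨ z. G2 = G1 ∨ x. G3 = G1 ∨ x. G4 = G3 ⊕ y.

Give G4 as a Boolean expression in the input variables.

((w ∨ z) ∨ x) ⊕ y

G1 = w ∨ z
G3 = G1 ∨ x = (w ∨ z) ∨ x
G4 = G3 ⊕ y = ((w ∨ z) ∨ x) ⊕ y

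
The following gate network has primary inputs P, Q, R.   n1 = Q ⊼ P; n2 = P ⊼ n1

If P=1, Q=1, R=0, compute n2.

n1 = 1 ⊼ 1 = 0
n2 = 1 ⊼ 0 = 1

1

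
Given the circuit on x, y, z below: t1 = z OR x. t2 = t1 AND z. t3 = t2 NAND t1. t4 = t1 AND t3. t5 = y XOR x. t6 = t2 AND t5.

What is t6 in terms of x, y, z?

((z OR x) AND z) AND (y XOR x)

t1 = z OR x
t2 = t1 AND z = (z OR x) AND z
t5 = y XOR x
t6 = t2 AND t5 = ((z OR x) AND z) AND (y XOR x)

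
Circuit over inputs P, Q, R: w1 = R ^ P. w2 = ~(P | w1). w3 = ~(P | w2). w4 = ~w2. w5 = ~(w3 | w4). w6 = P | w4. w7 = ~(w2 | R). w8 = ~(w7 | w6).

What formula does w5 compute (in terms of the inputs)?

w1 = R ^ P
w2 = ~(P | w1) = ~(P | (R ^ P))
w3 = ~(P | w2) = ~(P | (~(P | (R ^ P))))
w4 = ~w2 = ~(~(P | (R ^ P)))
w5 = ~(w3 | w4) = ~((~(P | (~(P | (R ^ P))))) | ~(~(P | (R ^ P))))

~((~(P | (~(P | (R ^ P))))) | ~(~(P | (R ^ P))))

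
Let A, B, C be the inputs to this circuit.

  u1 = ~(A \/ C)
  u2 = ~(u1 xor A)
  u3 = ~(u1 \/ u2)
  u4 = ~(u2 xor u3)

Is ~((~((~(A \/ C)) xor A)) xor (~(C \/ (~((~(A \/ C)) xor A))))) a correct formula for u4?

No

u1 = ~(A \/ C)
u2 = ~(u1 xor A) = ~((~(A \/ C)) xor A)
u3 = ~(u1 \/ u2) = ~((~(A \/ C)) \/ (~((~(A \/ C)) xor A)))
u4 = ~(u2 xor u3) = ~((~((~(A \/ C)) xor A)) xor (~((~(A \/ C)) \/ (~((~(A \/ C)) xor A)))))
At A=0, B=0, C=0: circuit gives 1, formula gives 0.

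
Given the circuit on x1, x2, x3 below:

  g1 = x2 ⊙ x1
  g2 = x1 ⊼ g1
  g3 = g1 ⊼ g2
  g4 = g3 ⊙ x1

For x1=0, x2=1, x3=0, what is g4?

0

g1 = 1 ⊙ 0 = 0
g2 = 0 ⊼ 0 = 1
g3 = 0 ⊼ 1 = 1
g4 = 1 ⊙ 0 = 0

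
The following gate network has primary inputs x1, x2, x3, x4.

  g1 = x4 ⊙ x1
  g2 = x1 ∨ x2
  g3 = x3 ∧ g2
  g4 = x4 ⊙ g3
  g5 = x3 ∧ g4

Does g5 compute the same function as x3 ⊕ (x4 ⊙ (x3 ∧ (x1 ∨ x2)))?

No

g2 = x1 ∨ x2
g3 = x3 ∧ g2 = x3 ∧ (x1 ∨ x2)
g4 = x4 ⊙ g3 = x4 ⊙ (x3 ∧ (x1 ∨ x2))
g5 = x3 ∧ g4 = x3 ∧ (x4 ⊙ (x3 ∧ (x1 ∨ x2)))
At x1=0, x2=0, x3=0, x4=0: circuit gives 0, formula gives 1.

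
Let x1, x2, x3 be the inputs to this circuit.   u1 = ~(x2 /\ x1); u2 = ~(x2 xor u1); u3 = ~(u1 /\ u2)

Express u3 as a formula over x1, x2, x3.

u1 = ~(x2 /\ x1)
u2 = ~(x2 xor u1) = ~(x2 xor (~(x2 /\ x1)))
u3 = ~(u1 /\ u2) = ~((~(x2 /\ x1)) /\ (~(x2 xor (~(x2 /\ x1)))))

~((~(x2 /\ x1)) /\ (~(x2 xor (~(x2 /\ x1)))))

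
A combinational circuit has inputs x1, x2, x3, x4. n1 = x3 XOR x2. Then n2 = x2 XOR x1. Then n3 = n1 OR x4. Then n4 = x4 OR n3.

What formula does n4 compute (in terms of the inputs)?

x4 OR ((x3 XOR x2) OR x4)

n1 = x3 XOR x2
n3 = n1 OR x4 = (x3 XOR x2) OR x4
n4 = x4 OR n3 = x4 OR ((x3 XOR x2) OR x4)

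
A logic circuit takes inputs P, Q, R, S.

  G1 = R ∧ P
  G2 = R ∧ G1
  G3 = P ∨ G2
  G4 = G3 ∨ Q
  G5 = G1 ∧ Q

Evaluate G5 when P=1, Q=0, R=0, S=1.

0

G1 = 0 ∧ 1 = 0
G5 = 0 ∧ 0 = 0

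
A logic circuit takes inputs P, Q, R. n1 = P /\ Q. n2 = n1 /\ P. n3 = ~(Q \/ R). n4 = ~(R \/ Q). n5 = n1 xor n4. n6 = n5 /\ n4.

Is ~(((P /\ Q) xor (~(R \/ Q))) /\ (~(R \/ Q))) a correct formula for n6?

n1 = P /\ Q
n4 = ~(R \/ Q)
n5 = n1 xor n4 = (P /\ Q) xor (~(R \/ Q))
n6 = n5 /\ n4 = ((P /\ Q) xor (~(R \/ Q))) /\ (~(R \/ Q))
At P=0, Q=0, R=0: circuit gives 1, formula gives 0.

No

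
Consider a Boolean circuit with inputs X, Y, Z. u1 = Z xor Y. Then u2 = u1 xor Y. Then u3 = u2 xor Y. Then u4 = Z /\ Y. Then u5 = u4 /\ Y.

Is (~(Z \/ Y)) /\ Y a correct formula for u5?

No

u4 = Z /\ Y
u5 = u4 /\ Y = (Z /\ Y) /\ Y
At X=0, Y=1, Z=1: circuit gives 1, formula gives 0.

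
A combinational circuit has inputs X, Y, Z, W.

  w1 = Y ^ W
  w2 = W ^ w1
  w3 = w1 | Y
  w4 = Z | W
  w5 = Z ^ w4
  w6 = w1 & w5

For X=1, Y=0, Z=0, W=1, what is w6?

1

w1 = 0 ^ 1 = 1
w4 = 0 | 1 = 1
w5 = 0 ^ 1 = 1
w6 = 1 & 1 = 1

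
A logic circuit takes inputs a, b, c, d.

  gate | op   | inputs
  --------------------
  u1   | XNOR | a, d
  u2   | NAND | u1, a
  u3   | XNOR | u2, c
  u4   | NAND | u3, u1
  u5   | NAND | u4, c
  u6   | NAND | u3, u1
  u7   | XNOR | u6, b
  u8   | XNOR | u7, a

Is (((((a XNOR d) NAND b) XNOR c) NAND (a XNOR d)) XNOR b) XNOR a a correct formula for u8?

No

u1 = a XNOR d
u2 = u1 NAND a = (a XNOR d) NAND a
u3 = u2 XNOR c = ((a XNOR d) NAND a) XNOR c
u6 = u3 NAND u1 = (((a XNOR d) NAND a) XNOR c) NAND (a XNOR d)
u7 = u6 XNOR b = ((((a XNOR d) NAND a) XNOR c) NAND (a XNOR d)) XNOR b
u8 = u7 XNOR a = (((((a XNOR d) NAND a) XNOR c) NAND (a XNOR d)) XNOR b) XNOR a
At a=0, b=1, c=0, d=0: circuit gives 0, formula gives 1.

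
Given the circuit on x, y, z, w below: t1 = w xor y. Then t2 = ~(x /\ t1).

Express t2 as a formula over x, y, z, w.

t1 = w xor y
t2 = ~(x /\ t1) = ~(x /\ (w xor y))

~(x /\ (w xor y))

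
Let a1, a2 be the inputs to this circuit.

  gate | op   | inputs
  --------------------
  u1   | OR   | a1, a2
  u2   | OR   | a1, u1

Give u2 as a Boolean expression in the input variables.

a1 OR (a1 OR a2)

u1 = a1 OR a2
u2 = a1 OR u1 = a1 OR (a1 OR a2)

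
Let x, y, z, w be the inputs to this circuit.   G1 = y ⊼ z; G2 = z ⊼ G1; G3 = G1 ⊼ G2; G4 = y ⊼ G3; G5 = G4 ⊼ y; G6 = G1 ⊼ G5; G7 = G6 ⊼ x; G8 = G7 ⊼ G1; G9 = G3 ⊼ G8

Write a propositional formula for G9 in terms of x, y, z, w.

G1 = y ⊼ z
G2 = z ⊼ G1 = z ⊼ (y ⊼ z)
G3 = G1 ⊼ G2 = (y ⊼ z) ⊼ (z ⊼ (y ⊼ z))
G4 = y ⊼ G3 = y ⊼ ((y ⊼ z) ⊼ (z ⊼ (y ⊼ z)))
G5 = G4 ⊼ y = (y ⊼ ((y ⊼ z) ⊼ (z ⊼ (y ⊼ z)))) ⊼ y
G6 = G1 ⊼ G5 = (y ⊼ z) ⊼ ((y ⊼ ((y ⊼ z) ⊼ (z ⊼ (y ⊼ z)))) ⊼ y)
G7 = G6 ⊼ x = ((y ⊼ z) ⊼ ((y ⊼ ((y ⊼ z) ⊼ (z ⊼ (y ⊼ z)))) ⊼ y)) ⊼ x
G8 = G7 ⊼ G1 = (((y ⊼ z) ⊼ ((y ⊼ ((y ⊼ z) ⊼ (z ⊼ (y ⊼ z)))) ⊼ y)) ⊼ x) ⊼ (y ⊼ z)
G9 = G3 ⊼ G8 = ((y ⊼ z) ⊼ (z ⊼ (y ⊼ z))) ⊼ ((((y ⊼ z) ⊼ ((y ⊼ ((y ⊼ z) ⊼ (z ⊼ (y ⊼ z)))) ⊼ y)) ⊼ x) ⊼ (y ⊼ z))

((y ⊼ z) ⊼ (z ⊼ (y ⊼ z))) ⊼ ((((y ⊼ z) ⊼ ((y ⊼ ((y ⊼ z) ⊼ (z ⊼ (y ⊼ z)))) ⊼ y)) ⊼ x) ⊼ (y ⊼ z))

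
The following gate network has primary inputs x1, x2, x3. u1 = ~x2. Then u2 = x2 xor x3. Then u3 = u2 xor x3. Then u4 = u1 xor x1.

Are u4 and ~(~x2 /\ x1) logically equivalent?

No

u1 = ~x2
u4 = u1 xor x1 = ~x2 xor x1
At x1=0, x2=1, x3=0: circuit gives 0, formula gives 1.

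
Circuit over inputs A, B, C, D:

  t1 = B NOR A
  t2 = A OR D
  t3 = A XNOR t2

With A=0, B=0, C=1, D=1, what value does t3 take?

t2 = 0 OR 1 = 1
t3 = 0 XNOR 1 = 0

0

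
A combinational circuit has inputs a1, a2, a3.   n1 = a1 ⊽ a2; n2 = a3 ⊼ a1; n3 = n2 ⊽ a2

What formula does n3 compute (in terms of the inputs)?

(a3 ⊼ a1) ⊽ a2

n2 = a3 ⊼ a1
n3 = n2 ⊽ a2 = (a3 ⊼ a1) ⊽ a2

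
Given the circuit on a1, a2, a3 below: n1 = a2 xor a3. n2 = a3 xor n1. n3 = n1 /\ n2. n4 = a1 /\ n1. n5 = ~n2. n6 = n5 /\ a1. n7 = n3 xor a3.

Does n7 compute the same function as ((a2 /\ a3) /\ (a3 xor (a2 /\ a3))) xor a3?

No

n1 = a2 xor a3
n2 = a3 xor n1 = a3 xor (a2 xor a3)
n3 = n1 /\ n2 = (a2 xor a3) /\ (a3 xor (a2 xor a3))
n7 = n3 xor a3 = ((a2 xor a3) /\ (a3 xor (a2 xor a3))) xor a3
At a1=0, a2=1, a3=0: circuit gives 1, formula gives 0.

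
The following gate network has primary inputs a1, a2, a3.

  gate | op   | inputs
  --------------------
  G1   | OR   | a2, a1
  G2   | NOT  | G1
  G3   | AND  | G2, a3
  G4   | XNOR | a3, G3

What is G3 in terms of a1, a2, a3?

G1 = a2 OR a1
G2 = NOT G1 = NOT (a2 OR a1)
G3 = G2 AND a3 = NOT (a2 OR a1) AND a3

NOT (a2 OR a1) AND a3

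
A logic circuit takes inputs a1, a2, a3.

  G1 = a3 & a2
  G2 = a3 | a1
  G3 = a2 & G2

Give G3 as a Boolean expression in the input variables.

G2 = a3 | a1
G3 = a2 & G2 = a2 & (a3 | a1)

a2 & (a3 | a1)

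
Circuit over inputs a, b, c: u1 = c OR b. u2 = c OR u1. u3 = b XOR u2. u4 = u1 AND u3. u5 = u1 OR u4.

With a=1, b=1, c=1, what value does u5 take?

1

u1 = 1 OR 1 = 1
u2 = 1 OR 1 = 1
u3 = 1 XOR 1 = 0
u4 = 1 AND 0 = 0
u5 = 1 OR 0 = 1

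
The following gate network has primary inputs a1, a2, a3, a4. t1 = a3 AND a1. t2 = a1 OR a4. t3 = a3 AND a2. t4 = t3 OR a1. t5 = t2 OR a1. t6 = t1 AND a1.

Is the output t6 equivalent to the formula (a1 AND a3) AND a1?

t1 = a3 AND a1
t6 = t1 AND a1 = (a3 AND a1) AND a1
At a1=0, a2=0, a3=0, a4=0: circuit gives 0, formula gives 0.
At a1=1, a2=0, a3=1, a4=0: circuit gives 1, formula gives 1.
Agrees on all 16 inputs.

Yes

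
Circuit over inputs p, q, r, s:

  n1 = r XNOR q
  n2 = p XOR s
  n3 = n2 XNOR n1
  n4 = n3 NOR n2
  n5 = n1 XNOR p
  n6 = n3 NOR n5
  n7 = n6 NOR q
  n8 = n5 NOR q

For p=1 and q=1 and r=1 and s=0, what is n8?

n1 = 1 XNOR 1 = 1
n5 = 1 XNOR 1 = 1
n8 = 1 NOR 1 = 0

0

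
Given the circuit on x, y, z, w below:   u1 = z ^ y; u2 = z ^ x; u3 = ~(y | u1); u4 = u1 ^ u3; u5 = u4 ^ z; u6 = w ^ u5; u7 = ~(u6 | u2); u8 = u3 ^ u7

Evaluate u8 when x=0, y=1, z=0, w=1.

1

u1 = 0 ^ 1 = 1
u2 = 0 ^ 0 = 0
u3 = ~(1 | 1) = 0
u4 = 1 ^ 0 = 1
u5 = 1 ^ 0 = 1
u6 = 1 ^ 1 = 0
u7 = ~(0 | 0) = 1
u8 = 0 ^ 1 = 1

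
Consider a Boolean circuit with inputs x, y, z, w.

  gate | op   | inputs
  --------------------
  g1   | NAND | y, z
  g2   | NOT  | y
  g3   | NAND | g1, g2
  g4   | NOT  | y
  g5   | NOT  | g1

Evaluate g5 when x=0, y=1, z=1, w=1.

g1 = 1 NAND 1 = 0
g5 = NOT 0 = 1

1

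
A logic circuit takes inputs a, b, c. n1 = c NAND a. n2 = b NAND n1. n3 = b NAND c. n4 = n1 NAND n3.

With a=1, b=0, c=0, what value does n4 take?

0

n1 = 0 NAND 1 = 1
n3 = 0 NAND 0 = 1
n4 = 1 NAND 1 = 0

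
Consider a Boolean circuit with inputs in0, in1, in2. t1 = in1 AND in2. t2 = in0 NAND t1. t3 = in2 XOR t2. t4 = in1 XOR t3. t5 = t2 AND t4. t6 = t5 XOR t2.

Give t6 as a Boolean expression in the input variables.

((in0 NAND (in1 AND in2)) AND (in1 XOR (in2 XOR (in0 NAND (in1 AND in2))))) XOR (in0 NAND (in1 AND in2))

t1 = in1 AND in2
t2 = in0 NAND t1 = in0 NAND (in1 AND in2)
t3 = in2 XOR t2 = in2 XOR (in0 NAND (in1 AND in2))
t4 = in1 XOR t3 = in1 XOR (in2 XOR (in0 NAND (in1 AND in2)))
t5 = t2 AND t4 = (in0 NAND (in1 AND in2)) AND (in1 XOR (in2 XOR (in0 NAND (in1 AND in2))))
t6 = t5 XOR t2 = ((in0 NAND (in1 AND in2)) AND (in1 XOR (in2 XOR (in0 NAND (in1 AND in2))))) XOR (in0 NAND (in1 AND in2))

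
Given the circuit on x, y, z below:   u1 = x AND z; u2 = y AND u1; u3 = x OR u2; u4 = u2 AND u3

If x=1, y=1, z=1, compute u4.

u1 = 1 AND 1 = 1
u2 = 1 AND 1 = 1
u3 = 1 OR 1 = 1
u4 = 1 AND 1 = 1

1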